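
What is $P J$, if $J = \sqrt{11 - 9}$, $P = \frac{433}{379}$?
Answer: $\frac{433 \sqrt{2}}{379} \approx 1.6157$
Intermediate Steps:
$P = \frac{433}{379}$ ($P = 433 \cdot \frac{1}{379} = \frac{433}{379} \approx 1.1425$)
$J = \sqrt{2} \approx 1.4142$
$P J = \frac{433 \sqrt{2}}{379}$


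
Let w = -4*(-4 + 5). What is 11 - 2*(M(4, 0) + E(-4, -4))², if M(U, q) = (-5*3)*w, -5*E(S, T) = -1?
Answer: -180927/25 ≈ -7237.1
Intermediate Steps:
w = -4 (w = -4*1 = -4)
E(S, T) = ⅕ (E(S, T) = -⅕*(-1) = ⅕)
M(U, q) = 60 (M(U, q) = -5*3*(-4) = -15*(-4) = 60)
11 - 2*(M(4, 0) + E(-4, -4))² = 11 - 2*(60 + ⅕)² = 11 - 2*(301/5)² = 11 - 2*90601/25 = 11 - 181202/25 = -180927/25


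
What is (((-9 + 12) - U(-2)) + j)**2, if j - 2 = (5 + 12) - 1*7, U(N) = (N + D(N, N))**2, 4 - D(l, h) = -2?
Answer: 1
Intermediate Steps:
D(l, h) = 6 (D(l, h) = 4 - 1*(-2) = 4 + 2 = 6)
U(N) = (6 + N)**2 (U(N) = (N + 6)**2 = (6 + N)**2)
j = 12 (j = 2 + ((5 + 12) - 1*7) = 2 + (17 - 7) = 2 + 10 = 12)
(((-9 + 12) - U(-2)) + j)**2 = (((-9 + 12) - (6 - 2)**2) + 12)**2 = ((3 - 1*4**2) + 12)**2 = ((3 - 1*16) + 12)**2 = ((3 - 16) + 12)**2 = (-13 + 12)**2 = (-1)**2 = 1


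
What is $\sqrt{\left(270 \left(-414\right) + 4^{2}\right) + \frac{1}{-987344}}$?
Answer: $\frac{i \sqrt{6809558209842253}}{246836} \approx 334.31 i$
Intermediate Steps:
$\sqrt{\left(270 \left(-414\right) + 4^{2}\right) + \frac{1}{-987344}} = \sqrt{\left(-111780 + 16\right) - \frac{1}{987344}} = \sqrt{-111764 - \frac{1}{987344}} = \sqrt{- \frac{110349514817}{987344}} = \frac{i \sqrt{6809558209842253}}{246836}$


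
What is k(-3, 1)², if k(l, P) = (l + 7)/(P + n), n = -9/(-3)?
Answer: 1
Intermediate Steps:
n = 3 (n = -9*(-⅓) = 3)
k(l, P) = (7 + l)/(3 + P) (k(l, P) = (l + 7)/(P + 3) = (7 + l)/(3 + P))
k(-3, 1)² = ((7 - 3)/(3 + 1))² = (4/4)² = ((¼)*4)² = 1² = 1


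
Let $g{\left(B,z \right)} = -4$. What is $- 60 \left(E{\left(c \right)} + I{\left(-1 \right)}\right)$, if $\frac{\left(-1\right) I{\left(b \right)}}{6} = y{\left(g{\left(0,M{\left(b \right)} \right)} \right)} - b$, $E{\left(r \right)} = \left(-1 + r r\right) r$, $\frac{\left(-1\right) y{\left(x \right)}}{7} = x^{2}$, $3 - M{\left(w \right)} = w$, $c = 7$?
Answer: $-60120$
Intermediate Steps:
$M{\left(w \right)} = 3 - w$
$y{\left(x \right)} = - 7 x^{2}$
$E{\left(r \right)} = r \left(-1 + r^{2}\right)$ ($E{\left(r \right)} = \left(-1 + r^{2}\right) r = r \left(-1 + r^{2}\right)$)
$I{\left(b \right)} = 672 + 6 b$ ($I{\left(b \right)} = - 6 \left(- 7 \left(-4\right)^{2} - b\right) = - 6 \left(\left(-7\right) 16 - b\right) = - 6 \left(-112 - b\right) = 672 + 6 b$)
$- 60 \left(E{\left(c \right)} + I{\left(-1 \right)}\right) = - 60 \left(\left(7^{3} - 7\right) + \left(672 + 6 \left(-1\right)\right)\right) = - 60 \left(\left(343 - 7\right) + \left(672 - 6\right)\right) = - 60 \left(336 + 666\right) = \left(-60\right) 1002 = -60120$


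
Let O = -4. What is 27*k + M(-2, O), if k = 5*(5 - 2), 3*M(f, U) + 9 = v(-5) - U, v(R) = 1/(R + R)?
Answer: 4033/10 ≈ 403.30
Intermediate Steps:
v(R) = 1/(2*R)
M(f, U) = -91/30 - U/3 (M(f, U) = -3 + ((½)/(-5) - U)/3 = -3 + ((½)*(-⅕) - U)/3 = -3 + (-⅒ - U)/3 = -3 + (-1/30 - U/3) = -91/30 - U/3)
k = 15 (k = 5*3 = 15)
27*k + M(-2, O) = 27*15 + (-91/30 - ⅓*(-4)) = 405 + (-91/30 + 4/3) = 405 - 17/10 = 4033/10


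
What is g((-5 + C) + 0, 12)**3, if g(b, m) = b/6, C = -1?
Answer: -1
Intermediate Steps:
g(b, m) = b/6 (g(b, m) = b*(1/6) = b/6)
g((-5 + C) + 0, 12)**3 = (((-5 - 1) + 0)/6)**3 = ((-6 + 0)/6)**3 = ((1/6)*(-6))**3 = (-1)**3 = -1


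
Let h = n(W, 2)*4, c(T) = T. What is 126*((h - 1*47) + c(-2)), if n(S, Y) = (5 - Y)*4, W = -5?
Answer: -126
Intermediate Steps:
n(S, Y) = 20 - 4*Y
h = 48 (h = (20 - 4*2)*4 = (20 - 8)*4 = 12*4 = 48)
126*((h - 1*47) + c(-2)) = 126*((48 - 1*47) - 2) = 126*((48 - 47) - 2) = 126*(1 - 2) = 126*(-1) = -126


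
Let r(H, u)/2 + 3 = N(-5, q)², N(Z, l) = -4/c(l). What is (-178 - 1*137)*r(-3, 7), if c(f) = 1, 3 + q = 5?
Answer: -8190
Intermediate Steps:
q = 2 (q = -3 + 5 = 2)
N(Z, l) = -4 (N(Z, l) = -4/1 = -4*1 = -4)
r(H, u) = 26 (r(H, u) = -6 + 2*(-4)² = -6 + 2*16 = -6 + 32 = 26)
(-178 - 1*137)*r(-3, 7) = (-178 - 1*137)*26 = (-178 - 137)*26 = -315*26 = -8190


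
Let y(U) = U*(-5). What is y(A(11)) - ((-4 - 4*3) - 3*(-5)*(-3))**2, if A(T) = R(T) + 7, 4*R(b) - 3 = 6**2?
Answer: -15219/4 ≈ -3804.8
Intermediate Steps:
R(b) = 39/4 (R(b) = 3/4 + (1/4)*6**2 = 3/4 + (1/4)*36 = 3/4 + 9 = 39/4)
A(T) = 67/4 (A(T) = 39/4 + 7 = 67/4)
y(U) = -5*U
y(A(11)) - ((-4 - 4*3) - 3*(-5)*(-3))**2 = -5*67/4 - ((-4 - 4*3) - 3*(-5)*(-3))**2 = -335/4 - ((-4 - 12) + 15*(-3))**2 = -335/4 - (-16 - 45)**2 = -335/4 - 1*(-61)**2 = -335/4 - 1*3721 = -335/4 - 3721 = -15219/4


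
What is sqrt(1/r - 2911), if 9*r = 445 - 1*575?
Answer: I*sqrt(49197070)/130 ≈ 53.954*I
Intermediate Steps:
r = -130/9 (r = (445 - 1*575)/9 = (445 - 575)/9 = (1/9)*(-130) = -130/9 ≈ -14.444)
sqrt(1/r - 2911) = sqrt(1/(-130/9) - 2911) = sqrt(-9/130 - 2911) = sqrt(-378439/130) = I*sqrt(49197070)/130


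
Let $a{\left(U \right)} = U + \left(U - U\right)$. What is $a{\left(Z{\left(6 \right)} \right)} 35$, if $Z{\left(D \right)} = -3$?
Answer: $-105$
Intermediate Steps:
$a{\left(U \right)} = U$ ($a{\left(U \right)} = U + 0 = U$)
$a{\left(Z{\left(6 \right)} \right)} 35 = \left(-3\right) 35 = -105$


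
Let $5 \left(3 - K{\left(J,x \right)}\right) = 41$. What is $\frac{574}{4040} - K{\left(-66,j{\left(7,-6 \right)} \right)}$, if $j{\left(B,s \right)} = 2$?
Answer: $\frac{10791}{2020} \approx 5.3421$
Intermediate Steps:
$K{\left(J,x \right)} = - \frac{26}{5}$ ($K{\left(J,x \right)} = 3 - \frac{41}{5} = - \frac{26}{5}$)
$\frac{574}{4040} - K{\left(-66,j{\left(7,-6 \right)} \right)} = \frac{574}{4040} - - \frac{26}{5} = 574 \cdot \frac{1}{4040} + \frac{26}{5} = \frac{287}{2020} + \frac{26}{5} = \frac{10791}{2020}$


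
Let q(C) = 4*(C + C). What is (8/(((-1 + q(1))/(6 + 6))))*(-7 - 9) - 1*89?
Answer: -2159/7 ≈ -308.43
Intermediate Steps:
q(C) = 8*C (q(C) = 4*(2*C) = 8*C)
(8/(((-1 + q(1))/(6 + 6))))*(-7 - 9) - 1*89 = (8/(((-1 + 8*1)/(6 + 6))))*(-7 - 9) - 1*89 = (8/(((-1 + 8)/12)))*(-16) - 89 = (8/((7*(1/12))))*(-16) - 89 = (8/(7/12))*(-16) - 89 = (8*(12/7))*(-16) - 89 = (96/7)*(-16) - 89 = -1536/7 - 89 = -2159/7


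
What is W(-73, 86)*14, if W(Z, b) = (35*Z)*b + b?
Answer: -3075016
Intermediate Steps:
W(Z, b) = b + 35*Z*b (W(Z, b) = 35*Z*b + b = b + 35*Z*b)
W(-73, 86)*14 = (86*(1 + 35*(-73)))*14 = (86*(1 - 2555))*14 = (86*(-2554))*14 = -219644*14 = -3075016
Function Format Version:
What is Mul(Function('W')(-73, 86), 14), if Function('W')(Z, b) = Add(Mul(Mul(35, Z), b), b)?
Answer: -3075016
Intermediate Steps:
Function('W')(Z, b) = Add(b, Mul(35, Z, b)) (Function('W')(Z, b) = Add(Mul(35, Z, b), b) = Add(b, Mul(35, Z, b)))
Mul(Function('W')(-73, 86), 14) = Mul(Mul(86, Add(1, Mul(35, -73))), 14) = Mul(Mul(86, Add(1, -2555)), 14) = Mul(Mul(86, -2554), 14) = Mul(-219644, 14) = -3075016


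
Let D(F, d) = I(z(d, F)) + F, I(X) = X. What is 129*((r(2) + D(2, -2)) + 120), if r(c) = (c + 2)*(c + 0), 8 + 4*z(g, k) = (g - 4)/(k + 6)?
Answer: 263805/16 ≈ 16488.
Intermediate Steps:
z(g, k) = -2 + (-4 + g)/(4*(6 + k)) (z(g, k) = -2 + ((g - 4)/(k + 6))/4 = -2 + ((-4 + g)/(6 + k))/4 = -2 + (-4 + g)/(4*(6 + k)))
D(F, d) = F + (-52 + d - 8*F)/(4*(6 + F)) (D(F, d) = (-52 + d - 8*F)/(4*(6 + F)) + F = F + (-52 + d - 8*F)/(4*(6 + F)))
r(c) = c*(2 + c) (r(c) = (2 + c)*c = c*(2 + c))
129*((r(2) + D(2, -2)) + 120) = 129*((2*(2 + 2) + (-13 + 2² + 4*2 + (¼)*(-2))/(6 + 2)) + 120) = 129*((2*4 + (-13 + 4 + 8 - ½)/8) + 120) = 129*((8 + (⅛)*(-3/2)) + 120) = 129*((8 - 3/16) + 120) = 129*(125/16 + 120) = 129*(2045/16) = 263805/16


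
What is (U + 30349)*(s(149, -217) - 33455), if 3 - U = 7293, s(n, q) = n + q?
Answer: -773006857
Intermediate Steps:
U = -7290 (U = 3 - 1*7293 = 3 - 7293 = -7290)
(U + 30349)*(s(149, -217) - 33455) = (-7290 + 30349)*((149 - 217) - 33455) = 23059*(-68 - 33455) = 23059*(-33523) = -773006857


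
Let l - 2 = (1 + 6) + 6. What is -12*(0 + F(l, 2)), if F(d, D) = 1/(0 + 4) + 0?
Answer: -3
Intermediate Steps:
l = 15 (l = 2 + ((1 + 6) + 6) = 2 + (7 + 6) = 2 + 13 = 15)
F(d, D) = ¼ (F(d, D) = 1/4 + 0 = ¼ + 0 = ¼)
-12*(0 + F(l, 2)) = -12*(0 + ¼) = -12*¼ = -3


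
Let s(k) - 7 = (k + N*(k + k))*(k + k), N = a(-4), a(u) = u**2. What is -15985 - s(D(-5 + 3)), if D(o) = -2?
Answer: -16256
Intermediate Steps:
N = 16 (N = (-4)**2 = 16)
s(k) = 7 + 66*k**2 (s(k) = 7 + (k + 16*(k + k))*(k + k) = 7 + (k + 16*(2*k))*(2*k) = 7 + (k + 32*k)*(2*k) = 7 + (33*k)*(2*k) = 7 + 66*k**2)
-15985 - s(D(-5 + 3)) = -15985 - (7 + 66*(-2)**2) = -15985 - (7 + 66*4) = -15985 - (7 + 264) = -15985 - 1*271 = -15985 - 271 = -16256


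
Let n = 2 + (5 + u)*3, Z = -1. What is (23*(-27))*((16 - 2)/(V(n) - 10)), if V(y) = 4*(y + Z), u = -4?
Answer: -1449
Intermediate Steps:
n = 5 (n = 2 + (5 - 4)*3 = 2 + 1*3 = 2 + 3 = 5)
V(y) = -4 + 4*y (V(y) = 4*(y - 1) = 4*(-1 + y) = -4 + 4*y)
(23*(-27))*((16 - 2)/(V(n) - 10)) = (23*(-27))*((16 - 2)/((-4 + 4*5) - 10)) = -8694/((-4 + 20) - 10) = -8694/(16 - 10) = -8694/6 = -621*7/3 = -1449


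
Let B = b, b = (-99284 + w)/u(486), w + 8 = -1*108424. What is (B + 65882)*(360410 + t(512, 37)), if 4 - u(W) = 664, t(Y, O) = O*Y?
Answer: 4143478511486/165 ≈ 2.5112e+10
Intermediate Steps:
w = -108432 (w = -8 - 1*108424 = -8 - 108424 = -108432)
u(W) = -660 (u(W) = 4 - 1*664 = 4 - 664 = -660)
b = 51929/165 (b = (-99284 - 108432)/(-660) = -207716*(-1/660) = 51929/165 ≈ 314.72)
B = 51929/165 ≈ 314.72
(B + 65882)*(360410 + t(512, 37)) = (51929/165 + 65882)*(360410 + 37*512) = 10922459*(360410 + 18944)/165 = (10922459/165)*379354 = 4143478511486/165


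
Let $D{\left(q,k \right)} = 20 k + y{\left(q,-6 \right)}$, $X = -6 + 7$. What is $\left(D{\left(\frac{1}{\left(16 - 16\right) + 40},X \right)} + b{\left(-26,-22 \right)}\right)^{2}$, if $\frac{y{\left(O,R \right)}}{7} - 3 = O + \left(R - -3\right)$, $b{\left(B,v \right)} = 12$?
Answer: $\frac{1656369}{1600} \approx 1035.2$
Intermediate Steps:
$X = 1$
$y{\left(O,R \right)} = 42 + 7 O + 7 R$ ($y{\left(O,R \right)} = 21 + 7 \left(O + \left(R - -3\right)\right) = 21 + 7 \left(O + \left(R + 3\right)\right) = 21 + 7 \left(O + \left(3 + R\right)\right) = 21 + 7 \left(3 + O + R\right) = 21 + \left(21 + 7 O + 7 R\right) = 42 + 7 O + 7 R$)
$D{\left(q,k \right)} = 7 q + 20 k$ ($D{\left(q,k \right)} = 20 k + \left(42 + 7 q + 7 \left(-6\right)\right) = 20 k + \left(42 + 7 q - 42\right) = 20 k + 7 q = 7 q + 20 k$)
$\left(D{\left(\frac{1}{\left(16 - 16\right) + 40},X \right)} + b{\left(-26,-22 \right)}\right)^{2} = \left(\left(\frac{7}{\left(16 - 16\right) + 40} + 20 \cdot 1\right) + 12\right)^{2} = \left(\left(\frac{7}{\left(16 - 16\right) + 40} + 20\right) + 12\right)^{2} = \left(\left(\frac{7}{0 + 40} + 20\right) + 12\right)^{2} = \left(\left(\frac{7}{40} + 20\right) + 12\right)^{2} = \left(\frac{807}{40} + 12\right)^{2} = \left(\frac{1287}{40}\right)^{2} = \frac{1656369}{1600}$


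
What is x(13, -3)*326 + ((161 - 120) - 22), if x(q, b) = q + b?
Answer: 3279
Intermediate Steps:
x(q, b) = b + q
x(13, -3)*326 + ((161 - 120) - 22) = (-3 + 13)*326 + ((161 - 120) - 22) = 10*326 + (41 - 22) = 3260 + 19 = 3279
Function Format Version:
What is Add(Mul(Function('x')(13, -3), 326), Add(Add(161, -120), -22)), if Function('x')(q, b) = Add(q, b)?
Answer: 3279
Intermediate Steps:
Function('x')(q, b) = Add(b, q)
Add(Mul(Function('x')(13, -3), 326), Add(Add(161, -120), -22)) = Add(Mul(Add(-3, 13), 326), Add(Add(161, -120), -22)) = Add(Mul(10, 326), Add(41, -22)) = Add(3260, 19) = 3279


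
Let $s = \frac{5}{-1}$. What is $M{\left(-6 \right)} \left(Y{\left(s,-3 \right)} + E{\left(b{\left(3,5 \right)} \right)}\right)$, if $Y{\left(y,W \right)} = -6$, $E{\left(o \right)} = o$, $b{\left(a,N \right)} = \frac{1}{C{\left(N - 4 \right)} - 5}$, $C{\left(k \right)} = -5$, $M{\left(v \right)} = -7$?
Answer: $\frac{427}{10} \approx 42.7$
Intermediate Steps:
$b{\left(a,N \right)} = - \frac{1}{10}$ ($b{\left(a,N \right)} = \frac{1}{-5 - 5} = \frac{1}{-10} = - \frac{1}{10}$)
$s = -5$ ($s = 5 \left(-1\right) = -5$)
$M{\left(-6 \right)} \left(Y{\left(s,-3 \right)} + E{\left(b{\left(3,5 \right)} \right)}\right) = - 7 \left(-6 - \frac{1}{10}\right) = \left(-7\right) \left(- \frac{61}{10}\right) = \frac{427}{10}$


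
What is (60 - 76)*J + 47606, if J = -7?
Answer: 47718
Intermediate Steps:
(60 - 76)*J + 47606 = (60 - 76)*(-7) + 47606 = -16*(-7) + 47606 = 112 + 47606 = 47718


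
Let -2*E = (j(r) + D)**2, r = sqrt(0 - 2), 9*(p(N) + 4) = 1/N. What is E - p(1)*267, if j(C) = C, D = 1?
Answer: 6233/6 - I*sqrt(2) ≈ 1038.8 - 1.4142*I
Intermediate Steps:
p(N) = -4 + 1/(9*N)
r = I*sqrt(2) (r = sqrt(-2) = I*sqrt(2) ≈ 1.4142*I)
E = -(1 + I*sqrt(2))**2/2 (E = -(I*sqrt(2) + 1)**2/2 = -(1 + I*sqrt(2))**2/2 ≈ 0.5 - 1.4142*I)
E - p(1)*267 = (1/2 - I*sqrt(2)) - (-4 + (1/9)/1)*267 = (1/2 - I*sqrt(2)) - (-4 + (1/9)*1)*267 = (1/2 - I*sqrt(2)) - (-4 + 1/9)*267 = (1/2 - I*sqrt(2)) - (-35)*267/9 = (1/2 - I*sqrt(2)) - 1*(-3115/3) = (1/2 - I*sqrt(2)) + 3115/3 = 6233/6 - I*sqrt(2)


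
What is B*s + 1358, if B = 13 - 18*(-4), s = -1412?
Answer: -118662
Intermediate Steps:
B = 85 (B = 13 + 72 = 85)
B*s + 1358 = 85*(-1412) + 1358 = -120020 + 1358 = -118662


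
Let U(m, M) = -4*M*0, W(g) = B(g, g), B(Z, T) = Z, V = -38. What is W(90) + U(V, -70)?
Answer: 90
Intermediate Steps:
W(g) = g
U(m, M) = 0
W(90) + U(V, -70) = 90 + 0 = 90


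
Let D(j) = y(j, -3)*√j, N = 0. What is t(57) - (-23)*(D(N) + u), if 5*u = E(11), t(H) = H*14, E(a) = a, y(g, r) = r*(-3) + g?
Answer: 4243/5 ≈ 848.60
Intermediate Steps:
y(g, r) = g - 3*r (y(g, r) = -3*r + g = g - 3*r)
t(H) = 14*H
u = 11/5 (u = (⅕)*11 = 11/5 ≈ 2.2000)
D(j) = √j*(9 + j) (D(j) = (j - 3*(-3))*√j = (j + 9)*√j = (9 + j)*√j = √j*(9 + j))
t(57) - (-23)*(D(N) + u) = 14*57 - (-23)*(√0*(9 + 0) + 11/5) = 798 - (-23)*(0*9 + 11/5) = 798 - (-23)*(0 + 11/5) = 798 - (-23)*11/5 = 798 - 1*(-253/5) = 798 + 253/5 = 4243/5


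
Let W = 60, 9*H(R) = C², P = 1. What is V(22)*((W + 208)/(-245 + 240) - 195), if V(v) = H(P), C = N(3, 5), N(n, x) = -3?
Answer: -1243/5 ≈ -248.60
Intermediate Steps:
C = -3
H(R) = 1 (H(R) = (⅑)*(-3)² = (⅑)*9 = 1)
V(v) = 1
V(22)*((W + 208)/(-245 + 240) - 195) = 1*((60 + 208)/(-245 + 240) - 195) = 1*(268/(-5) - 195) = 1*(268*(-⅕) - 195) = 1*(-268/5 - 195) = 1*(-1243/5) = -1243/5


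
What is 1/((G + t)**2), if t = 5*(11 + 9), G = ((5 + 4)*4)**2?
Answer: 1/1948816 ≈ 5.1313e-7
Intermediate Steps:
G = 1296 (G = (9*4)**2 = 36**2 = 1296)
t = 100 (t = 5*20 = 100)
1/((G + t)**2) = 1/((1296 + 100)**2) = 1/(1396**2) = 1/1948816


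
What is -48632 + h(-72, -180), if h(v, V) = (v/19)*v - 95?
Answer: -920629/19 ≈ -48454.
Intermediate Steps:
h(v, V) = -95 + v**2/19 (h(v, V) = (v*(1/19))*v - 95 = (v/19)*v - 95 = v**2/19 - 95 = -95 + v**2/19)
-48632 + h(-72, -180) = -48632 + (-95 + (1/19)*(-72)**2) = -48632 + (-95 + (1/19)*5184) = -48632 + (-95 + 5184/19) = -48632 + 3379/19 = -920629/19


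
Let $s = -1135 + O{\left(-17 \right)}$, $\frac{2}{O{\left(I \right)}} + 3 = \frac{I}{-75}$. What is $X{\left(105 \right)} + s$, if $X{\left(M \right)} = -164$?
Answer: $- \frac{135171}{104} \approx -1299.7$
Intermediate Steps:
$O{\left(I \right)} = \frac{2}{-3 - \frac{I}{75}}$ ($O{\left(I \right)} = \frac{2}{-3 + \frac{I}{-75}} = \frac{2}{-3 + I \left(- \frac{1}{75}\right)} = \frac{2}{-3 - \frac{I}{75}}$)
$s = - \frac{118115}{104}$ ($s = -1135 - \frac{150}{225 - 17} = -1135 - \frac{150}{208} = -1135 - \frac{75}{104} = - \frac{118115}{104} \approx -1135.7$)
$X{\left(105 \right)} + s = -164 - \frac{118115}{104} = - \frac{135171}{104}$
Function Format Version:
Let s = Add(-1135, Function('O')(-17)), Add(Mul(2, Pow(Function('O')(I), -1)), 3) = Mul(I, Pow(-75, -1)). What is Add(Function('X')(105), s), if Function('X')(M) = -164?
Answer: Rational(-135171, 104) ≈ -1299.7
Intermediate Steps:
Function('O')(I) = Mul(2, Pow(Add(-3, Mul(Rational(-1, 75), I)), -1)) (Function('O')(I) = Mul(2, Pow(Add(-3, Mul(I, Pow(-75, -1))), -1)) = Mul(2, Pow(Add(-3, Mul(I, Rational(-1, 75))), -1)) = Mul(2, Pow(Add(-3, Mul(Rational(-1, 75), I)), -1)))
s = Rational(-118115, 104) (s = Add(-1135, Mul(-150, Pow(Add(225, -17), -1))) = Add(-1135, Mul(-150, Pow(208, -1))) = Add(-1135, Mul(-150, Rational(1, 208))) = Add(-1135, Rational(-75, 104)) = Rational(-118115, 104) ≈ -1135.7)
Add(Function('X')(105), s) = Add(-164, Rational(-118115, 104)) = Rational(-135171, 104)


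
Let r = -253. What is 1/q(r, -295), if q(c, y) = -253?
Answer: -1/253 ≈ -0.0039526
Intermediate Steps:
1/q(r, -295) = 1/(-253) = -1/253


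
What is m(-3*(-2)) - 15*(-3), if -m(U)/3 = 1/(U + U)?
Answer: 179/4 ≈ 44.750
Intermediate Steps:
m(U) = -3/(2*U) (m(U) = -3/(U + U) = -3*1/(2*U) = -3/(2*U))
m(-3*(-2)) - 15*(-3) = -3/(2*((-3*(-2)))) - 15*(-3) = -3/2/6 + 45 = -3/2*⅙ + 45 = -¼ + 45 = 179/4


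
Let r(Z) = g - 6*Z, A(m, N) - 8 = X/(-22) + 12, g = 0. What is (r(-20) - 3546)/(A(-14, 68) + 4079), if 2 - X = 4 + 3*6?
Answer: -12562/15033 ≈ -0.83563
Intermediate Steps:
X = -20 (X = 2 - (4 + 3*6) = 2 - (4 + 18) = 2 - 1*22 = 2 - 22 = -20)
A(m, N) = 230/11 (A(m, N) = 8 + (-20/(-22) + 12) = 8 + (-20*(-1/22) + 12) = 8 + (10/11 + 12) = 8 + 142/11 = 230/11)
r(Z) = -6*Z (r(Z) = 0 - 6*Z = -6*Z)
(r(-20) - 3546)/(A(-14, 68) + 4079) = (-6*(-20) - 3546)/(230/11 + 4079) = (120 - 3546)/(45099/11) = -3426*11/45099 = -12562/15033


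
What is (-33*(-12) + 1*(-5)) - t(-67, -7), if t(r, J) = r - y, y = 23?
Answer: 481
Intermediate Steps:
t(r, J) = -23 + r (t(r, J) = r - 1*23 = r - 23 = -23 + r)
(-33*(-12) + 1*(-5)) - t(-67, -7) = (-33*(-12) + 1*(-5)) - (-23 - 67) = (396 - 5) - 1*(-90) = 391 + 90 = 481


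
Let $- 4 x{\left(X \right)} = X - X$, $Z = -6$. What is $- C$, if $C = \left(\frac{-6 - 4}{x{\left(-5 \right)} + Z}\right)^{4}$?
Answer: $- \frac{625}{81} \approx -7.716$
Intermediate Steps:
$x{\left(X \right)} = 0$ ($x{\left(X \right)} = - \frac{X - X}{4} = \left(- \frac{1}{4}\right) 0 = 0$)
$C = \frac{625}{81}$ ($C = \left(\frac{-6 - 4}{0 - 6}\right)^{4} = \left(- \frac{10}{-6}\right)^{4} = \left(\left(-10\right) \left(- \frac{1}{6}\right)\right)^{4} = \left(\frac{5}{3}\right)^{4} = \frac{625}{81} \approx 7.716$)
$- C = \left(-1\right) \frac{625}{81} = - \frac{625}{81}$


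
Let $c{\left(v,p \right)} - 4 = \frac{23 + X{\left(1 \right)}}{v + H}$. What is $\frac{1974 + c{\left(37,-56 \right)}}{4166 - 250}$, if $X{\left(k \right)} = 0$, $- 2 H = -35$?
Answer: $\frac{53912}{106711} \approx 0.50521$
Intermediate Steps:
$H = \frac{35}{2}$ ($H = \left(- \frac{1}{2}\right) \left(-35\right) = \frac{35}{2} \approx 17.5$)
$c{\left(v,p \right)} = 4 + \frac{23}{\frac{35}{2} + v}$ ($c{\left(v,p \right)} = 4 + \frac{23 + 0}{v + \frac{35}{2}} = 4 + \frac{23}{\frac{35}{2} + v}$)
$\frac{1974 + c{\left(37,-56 \right)}}{4166 - 250} = \frac{1974 + \frac{2 \left(93 + 4 \cdot 37\right)}{35 + 2 \cdot 37}}{4166 - 250} = \frac{1974 + \frac{2 \left(93 + 148\right)}{35 + 74}}{3916} = \left(1974 + 2 \cdot \frac{1}{109} \cdot 241\right) \frac{1}{3916} = \left(1974 + \frac{482}{109}\right) \frac{1}{3916} = \frac{215648}{109} \cdot \frac{1}{3916} = \frac{53912}{106711}$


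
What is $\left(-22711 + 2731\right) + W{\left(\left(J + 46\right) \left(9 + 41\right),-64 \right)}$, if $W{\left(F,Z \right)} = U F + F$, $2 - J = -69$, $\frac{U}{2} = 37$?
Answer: $418770$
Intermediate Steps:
$U = 74$ ($U = 2 \cdot 37 = 74$)
$J = 71$ ($J = 2 - -69 = 2 + 69 = 71$)
$W{\left(F,Z \right)} = 75 F$ ($W{\left(F,Z \right)} = 74 F + F = 75 F$)
$\left(-22711 + 2731\right) + W{\left(\left(J + 46\right) \left(9 + 41\right),-64 \right)} = \left(-22711 + 2731\right) + 75 \left(71 + 46\right) \left(9 + 41\right) = -19980 + 75 \cdot 117 \cdot 50 = -19980 + 75 \cdot 5850 = -19980 + 438750 = 418770$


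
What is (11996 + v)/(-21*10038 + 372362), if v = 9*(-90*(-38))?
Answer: 10694/40391 ≈ 0.26476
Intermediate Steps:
v = 30780 (v = 9*3420 = 30780)
(11996 + v)/(-21*10038 + 372362) = (11996 + 30780)/(-21*10038 + 372362) = 42776/(-210798 + 372362) = 42776/161564 = 42776*(1/161564) = 10694/40391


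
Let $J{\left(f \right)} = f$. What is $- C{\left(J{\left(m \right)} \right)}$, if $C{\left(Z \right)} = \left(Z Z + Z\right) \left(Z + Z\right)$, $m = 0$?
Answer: $0$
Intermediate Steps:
$C{\left(Z \right)} = 2 Z \left(Z + Z^{2}\right)$ ($C{\left(Z \right)} = \left(Z^{2} + Z\right) 2 Z = \left(Z + Z^{2}\right) 2 Z = 2 Z \left(Z + Z^{2}\right)$)
$- C{\left(J{\left(m \right)} \right)} = - 2 \cdot 0^{2} \left(1 + 0\right) = - 2 \cdot 0 \cdot 1 = \left(-1\right) 0 = 0$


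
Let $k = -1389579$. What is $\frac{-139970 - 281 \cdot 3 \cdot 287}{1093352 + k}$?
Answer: $\frac{381911}{296227} \approx 1.2893$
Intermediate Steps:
$\frac{-139970 - 281 \cdot 3 \cdot 287}{1093352 + k} = \frac{-139970 - 281 \cdot 3 \cdot 287}{1093352 - 1389579} = \frac{-139970 - 241941}{-296227} = \left(-139970 - 241941\right) \left(- \frac{1}{296227}\right) = \left(-381911\right) \left(- \frac{1}{296227}\right) = \frac{381911}{296227}$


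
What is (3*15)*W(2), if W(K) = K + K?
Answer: 180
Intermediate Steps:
W(K) = 2*K
(3*15)*W(2) = (3*15)*(2*2) = 45*4 = 180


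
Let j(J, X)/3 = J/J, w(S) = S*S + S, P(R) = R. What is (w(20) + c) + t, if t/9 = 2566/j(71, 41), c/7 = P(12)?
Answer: 8202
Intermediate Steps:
w(S) = S + S² (w(S) = S² + S = S + S²)
c = 84 (c = 7*12 = 84)
j(J, X) = 3 (j(J, X) = 3*(J/J) = 3*1 = 3)
t = 7698 (t = 9*(2566/3) = 7698)
(w(20) + c) + t = (20*(1 + 20) + 84) + 7698 = (20*21 + 84) + 7698 = (420 + 84) + 7698 = 504 + 7698 = 8202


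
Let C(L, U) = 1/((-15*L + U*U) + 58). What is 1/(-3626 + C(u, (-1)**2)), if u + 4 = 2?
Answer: -89/322713 ≈ -0.00027579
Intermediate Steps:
u = -2 (u = -4 + 2 = -2)
C(L, U) = 1/(58 + U**2 - 15*L) (C(L, U) = 1/((-15*L + U**2) + 58) = 1/((U**2 - 15*L) + 58) = 1/(58 + U**2 - 15*L))
1/(-3626 + C(u, (-1)**2)) = 1/(-3626 + 1/(58 + ((-1)**2)**2 - 15*(-2))) = 1/(-3626 + 1/(58 + 1**2 + 30)) = 1/(-3626 + 1/(58 + 1 + 30)) = 1/(-3626 + 1/89) = 1/(-322713/89) = -89/322713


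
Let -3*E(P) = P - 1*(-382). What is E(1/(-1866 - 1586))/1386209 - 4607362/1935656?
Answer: -2066997128727568/868358291952657 ≈ -2.3804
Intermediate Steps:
E(P) = -382/3 - P/3 (E(P) = -(P - 1*(-382))/3 = -(P + 382)/3 = -(382 + P)/3 = -382/3 - P/3)
E(1/(-1866 - 1586))/1386209 - 4607362/1935656 = (-382/3 - 1/(3*(-1866 - 1586)))/1386209 - 4607362/1935656 = (-382/3 - ⅓/(-3452))*(1/1386209) - 4607362*1/1935656 = (-382/3 - ⅓*(-1/3452))*(1/1386209) - 2303681/967828 = (-382/3 + 1/10356)*(1/1386209) - 2303681/967828 = -1318663/10356*1/1386209 - 2303681/967828 = -1318663/14355580404 - 2303681/967828 = -2066997128727568/868358291952657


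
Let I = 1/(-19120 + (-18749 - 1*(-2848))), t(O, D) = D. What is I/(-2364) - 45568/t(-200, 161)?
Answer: -538936928233/1904161812 ≈ -283.03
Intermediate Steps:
I = -1/35021 (I = 1/(-19120 + (-18749 + 2848)) = 1/(-19120 - 15901) = 1/(-35021) = -1/35021 ≈ -2.8554e-5)
I/(-2364) - 45568/t(-200, 161) = -1/35021/(-2364) - 45568/161 = -1/35021*(-1/2364) - 45568*1/161 = 1/82789644 - 45568/161 = -538936928233/1904161812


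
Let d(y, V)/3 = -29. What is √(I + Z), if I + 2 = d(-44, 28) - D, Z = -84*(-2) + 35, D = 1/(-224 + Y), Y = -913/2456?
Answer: √34619028562378/551057 ≈ 10.677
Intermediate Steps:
d(y, V) = -87 (d(y, V) = 3*(-29) = -87)
Y = -913/2456 (Y = -913*1/2456 = -913/2456 ≈ -0.37174)
D = -2456/551057 (D = 1/(-224 - 913/2456) = 1/(-551057/2456) = -2456/551057 ≈ -0.0044569)
Z = 203 (Z = -12*(-14) + 35 = 168 + 35 = 203)
I = -49041617/551057 (I = -2 + (-87 - 1*(-2456/551057)) = -2 + (-87 + 2456/551057) = -2 - 47939503/551057 = -49041617/551057 ≈ -88.995)
√(I + Z) = √(-49041617/551057 + 203) = √(62822954/551057) = √34619028562378/551057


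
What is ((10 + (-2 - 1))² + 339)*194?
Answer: 75272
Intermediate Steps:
((10 + (-2 - 1))² + 339)*194 = ((10 - 3)² + 339)*194 = (7² + 339)*194 = (49 + 339)*194 = 388*194 = 75272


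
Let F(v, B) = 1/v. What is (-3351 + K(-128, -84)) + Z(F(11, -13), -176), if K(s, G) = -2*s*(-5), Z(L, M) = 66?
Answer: -4565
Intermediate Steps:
K(s, G) = 10*s
(-3351 + K(-128, -84)) + Z(F(11, -13), -176) = (-3351 + 10*(-128)) + 66 = (-3351 - 1280) + 66 = -4631 + 66 = -4565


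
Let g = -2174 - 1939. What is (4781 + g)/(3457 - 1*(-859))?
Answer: 167/1079 ≈ 0.15477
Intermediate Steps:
g = -4113
(4781 + g)/(3457 - 1*(-859)) = (4781 - 4113)/(3457 - 1*(-859)) = 668/(3457 + 859) = 668/4316 = 668*(1/4316) = 167/1079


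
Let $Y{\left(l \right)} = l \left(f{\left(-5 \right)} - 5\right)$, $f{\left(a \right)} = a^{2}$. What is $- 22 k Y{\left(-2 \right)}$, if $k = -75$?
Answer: $-66000$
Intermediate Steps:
$Y{\left(l \right)} = 20 l$ ($Y{\left(l \right)} = l \left(\left(-5\right)^{2} - 5\right) = l \left(25 - 5\right) = l 20 = 20 l$)
$- 22 k Y{\left(-2 \right)} = \left(-22\right) \left(-75\right) 20 \left(-2\right) = 1650 \left(-40\right) = -66000$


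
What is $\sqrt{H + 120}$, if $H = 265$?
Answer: $\sqrt{385} \approx 19.621$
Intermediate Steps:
$\sqrt{H + 120} = \sqrt{265 + 120} = \sqrt{385}$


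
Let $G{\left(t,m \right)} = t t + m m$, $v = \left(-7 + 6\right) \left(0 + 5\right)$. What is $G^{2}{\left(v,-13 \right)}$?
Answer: $37636$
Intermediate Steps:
$v = -5$ ($v = \left(-1\right) 5 = -5$)
$G{\left(t,m \right)} = m^{2} + t^{2}$ ($G{\left(t,m \right)} = t^{2} + m^{2} = m^{2} + t^{2}$)
$G^{2}{\left(v,-13 \right)} = \left(\left(-13\right)^{2} + \left(-5\right)^{2}\right)^{2} = \left(169 + 25\right)^{2} = 194^{2} = 37636$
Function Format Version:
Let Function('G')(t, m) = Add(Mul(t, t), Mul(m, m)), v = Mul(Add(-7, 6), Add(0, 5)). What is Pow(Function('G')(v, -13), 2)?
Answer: 37636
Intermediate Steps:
v = -5 (v = Mul(-1, 5) = -5)
Function('G')(t, m) = Add(Pow(m, 2), Pow(t, 2)) (Function('G')(t, m) = Add(Pow(t, 2), Pow(m, 2)) = Add(Pow(m, 2), Pow(t, 2)))
Pow(Function('G')(v, -13), 2) = Pow(Add(Pow(-13, 2), Pow(-5, 2)), 2) = Pow(Add(169, 25), 2) = Pow(194, 2) = 37636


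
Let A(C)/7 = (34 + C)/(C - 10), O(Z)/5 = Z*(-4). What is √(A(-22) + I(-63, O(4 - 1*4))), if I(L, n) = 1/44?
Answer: I*√5038/44 ≈ 1.6132*I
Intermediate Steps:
O(Z) = -20*Z (O(Z) = 5*(Z*(-4)) = 5*(-4*Z) = -20*Z)
I(L, n) = 1/44
A(C) = 7*(34 + C)/(-10 + C) (A(C) = 7*((34 + C)/(C - 10)) = 7*((34 + C)/(-10 + C)) = 7*(34 + C)/(-10 + C))
√(A(-22) + I(-63, O(4 - 1*4))) = √(7*(34 - 22)/(-10 - 22) + 1/44) = √(7*12/(-32) + 1/44) = √(7*(-1/32)*12 + 1/44) = √(-21/8 + 1/44) = √(-229/88) = I*√5038/44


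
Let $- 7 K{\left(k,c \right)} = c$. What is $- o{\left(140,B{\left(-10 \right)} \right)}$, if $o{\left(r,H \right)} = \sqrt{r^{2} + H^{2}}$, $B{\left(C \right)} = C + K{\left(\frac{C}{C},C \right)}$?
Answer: $- \frac{20 \sqrt{2410}}{7} \approx -140.26$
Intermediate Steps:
$K{\left(k,c \right)} = - \frac{c}{7}$
$B{\left(C \right)} = \frac{6 C}{7}$ ($B{\left(C \right)} = C - \frac{C}{7} = \frac{6 C}{7}$)
$o{\left(r,H \right)} = \sqrt{H^{2} + r^{2}}$
$- o{\left(140,B{\left(-10 \right)} \right)} = - \sqrt{\left(\frac{6}{7} \left(-10\right)\right)^{2} + 140^{2}} = - \sqrt{\left(- \frac{60}{7}\right)^{2} + 19600} = - \sqrt{\frac{3600}{49} + 19600} = - \sqrt{\frac{964000}{49}} = - \frac{20 \sqrt{2410}}{7}$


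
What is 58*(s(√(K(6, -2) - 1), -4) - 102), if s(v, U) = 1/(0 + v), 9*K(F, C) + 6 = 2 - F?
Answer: -5916 - 174*I*√19/19 ≈ -5916.0 - 39.918*I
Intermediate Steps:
K(F, C) = -4/9 - F/9 (K(F, C) = -⅔ + (2 - F)/9 = -⅔ + (2/9 - F/9) = -4/9 - F/9)
s(v, U) = 1/v
58*(s(√(K(6, -2) - 1), -4) - 102) = 58*(1/(√((-4/9 - ⅑*6) - 1)) - 102) = 58*(1/(√((-4/9 - ⅔) - 1)) - 102) = 58*(1/(√(-10/9 - 1)) - 102) = 58*(1/(√(-19/9)) - 102) = 58*(1/(I*√19/3) - 102) = 58*(-3*I*√19/19 - 102) = 58*(-102 - 3*I*√19/19) = -5916 - 174*I*√19/19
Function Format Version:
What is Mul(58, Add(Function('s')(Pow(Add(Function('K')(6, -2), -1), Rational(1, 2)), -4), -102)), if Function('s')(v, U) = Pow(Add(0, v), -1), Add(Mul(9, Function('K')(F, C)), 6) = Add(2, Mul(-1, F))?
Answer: Add(-5916, Mul(Rational(-174, 19), I, Pow(19, Rational(1, 2)))) ≈ Add(-5916.0, Mul(-39.918, I))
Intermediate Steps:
Function('K')(F, C) = Add(Rational(-4, 9), Mul(Rational(-1, 9), F)) (Function('K')(F, C) = Add(Rational(-2, 3), Mul(Rational(1, 9), Add(2, Mul(-1, F)))) = Add(Rational(-2, 3), Add(Rational(2, 9), Mul(Rational(-1, 9), F))) = Add(Rational(-4, 9), Mul(Rational(-1, 9), F)))
Function('s')(v, U) = Pow(v, -1)
Mul(58, Add(Function('s')(Pow(Add(Function('K')(6, -2), -1), Rational(1, 2)), -4), -102)) = Mul(58, Add(Pow(Pow(Add(Add(Rational(-4, 9), Mul(Rational(-1, 9), 6)), -1), Rational(1, 2)), -1), -102)) = Mul(58, Add(Pow(Pow(Add(Add(Rational(-4, 9), Rational(-2, 3)), -1), Rational(1, 2)), -1), -102)) = Mul(58, Add(Pow(Pow(Add(Rational(-10, 9), -1), Rational(1, 2)), -1), -102)) = Mul(58, Add(Pow(Pow(Rational(-19, 9), Rational(1, 2)), -1), -102)) = Mul(58, Add(Pow(Mul(Rational(1, 3), I, Pow(19, Rational(1, 2))), -1), -102)) = Mul(58, Add(Mul(Rational(-3, 19), I, Pow(19, Rational(1, 2))), -102)) = Mul(58, Add(-102, Mul(Rational(-3, 19), I, Pow(19, Rational(1, 2))))) = Add(-5916, Mul(Rational(-174, 19), I, Pow(19, Rational(1, 2))))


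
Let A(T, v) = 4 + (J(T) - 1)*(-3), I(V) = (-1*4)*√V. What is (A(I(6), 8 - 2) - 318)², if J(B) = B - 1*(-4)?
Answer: 105193 - 7752*√6 ≈ 86205.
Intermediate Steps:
J(B) = 4 + B (J(B) = B + 4 = 4 + B)
I(V) = -4*√V
A(T, v) = -5 - 3*T (A(T, v) = 4 + ((4 + T) - 1)*(-3) = 4 + (3 + T)*(-3) = 4 + (-9 - 3*T) = -5 - 3*T)
(A(I(6), 8 - 2) - 318)² = ((-5 - (-12)*√6) - 318)² = ((-5 + 12*√6) - 318)² = (-323 + 12*√6)²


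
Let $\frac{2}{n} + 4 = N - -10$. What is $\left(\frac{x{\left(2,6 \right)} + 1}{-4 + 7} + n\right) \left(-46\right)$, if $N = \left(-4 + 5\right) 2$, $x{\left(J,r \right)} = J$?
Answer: $- \frac{115}{2} \approx -57.5$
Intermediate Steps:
$N = 2$ ($N = 1 \cdot 2 = 2$)
$n = \frac{1}{4}$ ($n = \frac{2}{-4 + \left(2 - -10\right)} = \frac{2}{-4 + \left(2 + 10\right)} = \frac{2}{-4 + 12} = \frac{2}{8} = 2 \cdot \frac{1}{8} = \frac{1}{4} \approx 0.25$)
$\left(\frac{x{\left(2,6 \right)} + 1}{-4 + 7} + n\right) \left(-46\right) = \left(\frac{2 + 1}{-4 + 7} + \frac{1}{4}\right) \left(-46\right) = \left(\frac{1}{3} \cdot 3 + \frac{1}{4}\right) \left(-46\right) = \left(1 + \frac{1}{4}\right) \left(-46\right) = \frac{5}{4} \left(-46\right) = - \frac{115}{2}$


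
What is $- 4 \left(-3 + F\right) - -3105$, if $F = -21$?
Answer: $3201$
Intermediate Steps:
$- 4 \left(-3 + F\right) - -3105 = - 4 \left(-3 - 21\right) - -3105 = \left(-4\right) \left(-24\right) + 3105 = 96 + 3105 = 3201$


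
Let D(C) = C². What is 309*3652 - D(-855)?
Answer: 397443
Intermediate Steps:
309*3652 - D(-855) = 309*3652 - 1*(-855)² = 1128468 - 1*731025 = 1128468 - 731025 = 397443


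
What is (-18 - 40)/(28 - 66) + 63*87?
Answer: 104168/19 ≈ 5482.5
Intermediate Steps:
(-18 - 40)/(28 - 66) + 63*87 = -58/(-38) + 5481 = -58*(-1/38) + 5481 = 29/19 + 5481 = 104168/19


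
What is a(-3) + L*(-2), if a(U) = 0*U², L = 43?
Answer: -86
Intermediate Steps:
a(U) = 0
a(-3) + L*(-2) = 0 + 43*(-2) = 0 - 86 = -86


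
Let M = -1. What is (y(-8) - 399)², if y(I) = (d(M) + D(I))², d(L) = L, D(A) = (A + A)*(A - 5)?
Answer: 1802002500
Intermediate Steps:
D(A) = 2*A*(-5 + A) (D(A) = (2*A)*(-5 + A) = 2*A*(-5 + A))
y(I) = (-1 + 2*I*(-5 + I))²
(y(-8) - 399)² = ((-1 + 2*(-8)*(-5 - 8))² - 399)² = ((-1 + 2*(-8)*(-13))² - 399)² = ((-1 + 208)² - 399)² = (207² - 399)² = (42849 - 399)² = 42450² = 1802002500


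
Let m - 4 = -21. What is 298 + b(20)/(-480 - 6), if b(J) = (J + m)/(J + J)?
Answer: 1931039/6480 ≈ 298.00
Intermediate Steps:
m = -17 (m = 4 - 21 = -17)
b(J) = (-17 + J)/(2*J) (b(J) = (J - 17)/(J + J) = (-17 + J)/((2*J)) = (-17 + J)*(1/(2*J)) = (-17 + J)/(2*J))
298 + b(20)/(-480 - 6) = 298 + ((1/2)*(-17 + 20)/20)/(-480 - 6) = 298 + ((1/2)*(1/20)*3)/(-486) = 298 - 1/486*3/40 = 298 - 1/6480 = 1931039/6480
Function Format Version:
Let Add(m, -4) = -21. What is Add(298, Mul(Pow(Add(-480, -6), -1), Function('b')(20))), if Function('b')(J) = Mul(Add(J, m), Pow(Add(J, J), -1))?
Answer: Rational(1931039, 6480) ≈ 298.00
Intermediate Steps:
m = -17 (m = Add(4, -21) = -17)
Function('b')(J) = Mul(Rational(1, 2), Pow(J, -1), Add(-17, J)) (Function('b')(J) = Mul(Add(J, -17), Pow(Add(J, J), -1)) = Mul(Add(-17, J), Pow(Mul(2, J), -1)) = Mul(Add(-17, J), Mul(Rational(1, 2), Pow(J, -1))) = Mul(Rational(1, 2), Pow(J, -1), Add(-17, J)))
Add(298, Mul(Pow(Add(-480, -6), -1), Function('b')(20))) = Add(298, Mul(Pow(Add(-480, -6), -1), Mul(Rational(1, 2), Pow(20, -1), Add(-17, 20)))) = Add(298, Mul(Pow(-486, -1), Mul(Rational(1, 2), Rational(1, 20), 3))) = Add(298, Mul(Rational(-1, 486), Rational(3, 40))) = Add(298, Rational(-1, 6480)) = Rational(1931039, 6480)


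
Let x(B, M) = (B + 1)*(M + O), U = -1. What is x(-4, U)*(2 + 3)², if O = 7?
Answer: -450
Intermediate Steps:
x(B, M) = (1 + B)*(7 + M) (x(B, M) = (B + 1)*(M + 7) = (1 + B)*(7 + M))
x(-4, U)*(2 + 3)² = (7 - 1 + 7*(-4) - 4*(-1))*(2 + 3)² = (7 - 1 - 28 + 4)*5² = -18*25 = -450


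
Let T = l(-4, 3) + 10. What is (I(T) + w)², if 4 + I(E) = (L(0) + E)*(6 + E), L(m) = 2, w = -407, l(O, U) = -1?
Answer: 60516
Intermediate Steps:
T = 9 (T = -1 + 10 = 9)
I(E) = -4 + (2 + E)*(6 + E)
(I(T) + w)² = ((8 + 9² + 8*9) - 407)² = ((8 + 81 + 72) - 407)² = (161 - 407)² = (-246)² = 60516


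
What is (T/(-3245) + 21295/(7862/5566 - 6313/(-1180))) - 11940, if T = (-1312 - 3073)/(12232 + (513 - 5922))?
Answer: -14652442713042803/1666751430927 ≈ -8791.0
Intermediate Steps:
T = -4385/6823 (T = -4385/(12232 - 5409) = -4385/6823 ≈ -0.64268)
(T/(-3245) + 21295/(7862/5566 - 6313/(-1180))) - 11940 = (-4385/6823/(-3245) + 21295/(7862/5566 - 6313/(-1180))) - 11940 = (-4385/6823*(-1/3245) + 21295/(7862*(1/5566) - 6313*(-1/1180))) - 11940 = (877/4428127 + 21295/(3931/2783 + 107/20)) - 11940 = (877/4428127 + 21295/(376401/55660)) - 11940 = (877/4428127 + 21295*(55660/376401)) - 11940 = (877/4428127 + 1185279700/376401) - 11940 = 5248569372225577/1666751430927 - 11940 = -14652442713042803/1666751430927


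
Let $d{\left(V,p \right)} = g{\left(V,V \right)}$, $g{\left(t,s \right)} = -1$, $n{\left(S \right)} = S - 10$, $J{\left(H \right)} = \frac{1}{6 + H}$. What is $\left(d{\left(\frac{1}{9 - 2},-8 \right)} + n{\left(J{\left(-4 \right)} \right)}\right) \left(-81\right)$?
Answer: $\frac{1701}{2} \approx 850.5$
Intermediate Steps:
$n{\left(S \right)} = -10 + S$
$d{\left(V,p \right)} = -1$
$\left(d{\left(\frac{1}{9 - 2},-8 \right)} + n{\left(J{\left(-4 \right)} \right)}\right) \left(-81\right) = \left(-1 - \left(10 - \frac{1}{6 - 4}\right)\right) \left(-81\right) = \left(-1 - \left(10 - \frac{1}{2}\right)\right) \left(-81\right) = \left(-1 + \left(-10 + \frac{1}{2}\right)\right) \left(-81\right) = \left(-1 - \frac{19}{2}\right) \left(-81\right) = \left(- \frac{21}{2}\right) \left(-81\right) = \frac{1701}{2}$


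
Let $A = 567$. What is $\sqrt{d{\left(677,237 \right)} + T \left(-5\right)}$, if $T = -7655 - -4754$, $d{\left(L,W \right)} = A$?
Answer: $4 \sqrt{942} \approx 122.77$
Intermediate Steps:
$d{\left(L,W \right)} = 567$
$T = -2901$ ($T = -7655 + 4754 = -2901$)
$\sqrt{d{\left(677,237 \right)} + T \left(-5\right)} = \sqrt{567 - -14505} = \sqrt{567 + 14505} = \sqrt{15072} = 4 \sqrt{942}$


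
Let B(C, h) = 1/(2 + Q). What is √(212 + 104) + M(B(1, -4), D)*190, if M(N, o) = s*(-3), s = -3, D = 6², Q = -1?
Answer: 1710 + 2*√79 ≈ 1727.8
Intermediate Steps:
D = 36
B(C, h) = 1 (B(C, h) = 1/(2 - 1) = 1/1 = 1)
M(N, o) = 9 (M(N, o) = -3*(-3) = 9)
√(212 + 104) + M(B(1, -4), D)*190 = √(212 + 104) + 9*190 = √316 + 1710 = 2*√79 + 1710 = 1710 + 2*√79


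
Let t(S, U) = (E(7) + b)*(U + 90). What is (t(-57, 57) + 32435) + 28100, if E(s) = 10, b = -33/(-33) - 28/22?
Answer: 681614/11 ≈ 61965.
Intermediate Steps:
b = -3/11 (b = -33*(-1/33) - 28*1/22 = 1 - 14/11 = -3/11 ≈ -0.27273)
t(S, U) = 9630/11 + 107*U/11 (t(S, U) = (10 - 3/11)*(U + 90) = 107*(90 + U)/11 = 9630/11 + 107*U/11)
(t(-57, 57) + 32435) + 28100 = ((9630/11 + (107/11)*57) + 32435) + 28100 = ((9630/11 + 6099/11) + 32435) + 28100 = (15729/11 + 32435) + 28100 = 372514/11 + 28100 = 681614/11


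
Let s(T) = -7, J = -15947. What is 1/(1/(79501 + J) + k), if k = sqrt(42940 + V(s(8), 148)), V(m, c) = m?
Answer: -63554/173411148956627 + 4039110916*sqrt(42933)/173411148956627 ≈ 0.0048262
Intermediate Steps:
k = sqrt(42933) (k = sqrt(42940 - 7) = sqrt(42933) ≈ 207.20)
1/(1/(79501 + J) + k) = 1/(1/(79501 - 15947) + sqrt(42933)) = 1/(1/63554 + sqrt(42933))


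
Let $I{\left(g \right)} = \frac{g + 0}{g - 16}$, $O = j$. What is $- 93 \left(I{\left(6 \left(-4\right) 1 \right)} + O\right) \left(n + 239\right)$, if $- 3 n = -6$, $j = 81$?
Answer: $- \frac{9144504}{5} \approx -1.8289 \cdot 10^{6}$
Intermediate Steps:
$O = 81$
$n = 2$ ($n = \left(- \frac{1}{3}\right) \left(-6\right) = 2$)
$I{\left(g \right)} = \frac{g}{-16 + g}$
$- 93 \left(I{\left(6 \left(-4\right) 1 \right)} + O\right) \left(n + 239\right) = - 93 \left(\frac{6 \left(-4\right) 1}{-16 + 6 \left(-4\right) 1} + 81\right) \left(2 + 239\right) = - 93 \left(\frac{\left(-24\right) 1}{-16 - 24} + 81\right) 241 = - 93 \left(- \frac{24}{-16 - 24} + 81\right) 241 = - 93 \left(- \frac{24}{-40} + 81\right) 241 = - 93 \left(\left(-24\right) \left(- \frac{1}{40}\right) + 81\right) 241 = - 93 \left(\frac{3}{5} + 81\right) 241 = - 93 \cdot \frac{408}{5} \cdot 241 = \left(-93\right) \frac{98328}{5} = - \frac{9144504}{5}$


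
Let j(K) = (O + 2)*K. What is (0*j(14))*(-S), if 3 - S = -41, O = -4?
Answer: 0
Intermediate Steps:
S = 44 (S = 3 - 1*(-41) = 3 + 41 = 44)
j(K) = -2*K (j(K) = (-4 + 2)*K = -2*K)
(0*j(14))*(-S) = (0*(-2*14))*(-1*44) = (0*(-28))*(-44) = 0*(-44) = 0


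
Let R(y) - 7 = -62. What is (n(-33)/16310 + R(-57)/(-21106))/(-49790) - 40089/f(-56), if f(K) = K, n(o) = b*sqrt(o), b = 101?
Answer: 300915977327/420347096 - 101*I*sqrt(33)/812074900 ≈ 715.88 - 7.1447e-7*I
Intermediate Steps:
R(y) = -55 (R(y) = 7 - 62 = -55)
n(o) = 101*sqrt(o)
(n(-33)/16310 + R(-57)/(-21106))/(-49790) - 40089/f(-56) = ((101*sqrt(-33))/16310 - 55/(-21106))/(-49790) - 40089/(-56) = ((101*(I*sqrt(33)))*(1/16310) - 55*(-1/21106))*(-1/49790) - 40089*(-1/56) = ((101*I*sqrt(33))*(1/16310) + 55/21106)*(-1/49790) + 5727/8 = (101*I*sqrt(33)/16310 + 55/21106)*(-1/49790) + 5727/8 = (55/21106 + 101*I*sqrt(33)/16310)*(-1/49790) + 5727/8 = (-11/210173548 - 101*I*sqrt(33)/812074900) + 5727/8 = 300915977327/420347096 - 101*I*sqrt(33)/812074900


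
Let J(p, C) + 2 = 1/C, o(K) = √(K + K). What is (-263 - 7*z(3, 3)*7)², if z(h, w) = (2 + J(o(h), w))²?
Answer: 5837056/81 ≈ 72062.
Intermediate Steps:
o(K) = √2*√K (o(K) = √(2*K) = √2*√K)
J(p, C) = -2 + 1/C
z(h, w) = w⁻² (z(h, w) = (2 + (-2 + 1/w))² = (1/w)² = w⁻²)
(-263 - 7*z(3, 3)*7)² = (-263 - 7/3²*7)² = (-263 - 7*⅑*7)² = (-263 - 7/9*7)² = (-263 - 49/9)² = (-2416/9)² = 5837056/81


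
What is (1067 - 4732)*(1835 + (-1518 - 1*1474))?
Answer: 4240405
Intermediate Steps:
(1067 - 4732)*(1835 + (-1518 - 1*1474)) = -3665*(1835 + (-1518 - 1474)) = -3665*(1835 - 2992) = -3665*(-1157) = 4240405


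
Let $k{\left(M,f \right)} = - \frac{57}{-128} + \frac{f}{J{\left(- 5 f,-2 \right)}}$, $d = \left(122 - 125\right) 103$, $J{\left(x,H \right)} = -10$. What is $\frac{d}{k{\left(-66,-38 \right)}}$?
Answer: $- \frac{197760}{2717} \approx -72.786$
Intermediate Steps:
$d = -309$ ($d = \left(-3\right) 103 = -309$)
$k{\left(M,f \right)} = \frac{57}{128} - \frac{f}{10}$ ($k{\left(M,f \right)} = - \frac{57}{-128} + \frac{f}{-10} = \left(-57\right) \left(- \frac{1}{128}\right) + f \left(- \frac{1}{10}\right) = \frac{57}{128} - \frac{f}{10}$)
$\frac{d}{k{\left(-66,-38 \right)}} = - \frac{309}{\frac{57}{128} - - \frac{19}{5}} = - \frac{309}{\frac{57}{128} + \frac{19}{5}} = - \frac{309}{\frac{2717}{640}} = \left(-309\right) \frac{640}{2717} = - \frac{197760}{2717}$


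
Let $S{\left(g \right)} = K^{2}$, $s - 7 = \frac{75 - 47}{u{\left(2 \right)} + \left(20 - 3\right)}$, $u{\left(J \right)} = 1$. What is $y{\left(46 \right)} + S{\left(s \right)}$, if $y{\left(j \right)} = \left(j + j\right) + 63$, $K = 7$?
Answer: $204$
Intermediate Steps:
$s = \frac{77}{9}$ ($s = 7 + \frac{75 - 47}{1 + \left(20 - 3\right)} = 7 + \frac{28}{1 + \left(20 - 3\right)} = 7 + \frac{28}{1 + 17} = 7 + \frac{28}{18} = 7 + 28 \cdot \frac{1}{18} = 7 + \frac{14}{9} = \frac{77}{9} \approx 8.5556$)
$S{\left(g \right)} = 49$ ($S{\left(g \right)} = 7^{2} = 49$)
$y{\left(j \right)} = 63 + 2 j$ ($y{\left(j \right)} = 2 j + 63 = 63 + 2 j$)
$y{\left(46 \right)} + S{\left(s \right)} = \left(63 + 2 \cdot 46\right) + 49 = \left(63 + 92\right) + 49 = 155 + 49 = 204$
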